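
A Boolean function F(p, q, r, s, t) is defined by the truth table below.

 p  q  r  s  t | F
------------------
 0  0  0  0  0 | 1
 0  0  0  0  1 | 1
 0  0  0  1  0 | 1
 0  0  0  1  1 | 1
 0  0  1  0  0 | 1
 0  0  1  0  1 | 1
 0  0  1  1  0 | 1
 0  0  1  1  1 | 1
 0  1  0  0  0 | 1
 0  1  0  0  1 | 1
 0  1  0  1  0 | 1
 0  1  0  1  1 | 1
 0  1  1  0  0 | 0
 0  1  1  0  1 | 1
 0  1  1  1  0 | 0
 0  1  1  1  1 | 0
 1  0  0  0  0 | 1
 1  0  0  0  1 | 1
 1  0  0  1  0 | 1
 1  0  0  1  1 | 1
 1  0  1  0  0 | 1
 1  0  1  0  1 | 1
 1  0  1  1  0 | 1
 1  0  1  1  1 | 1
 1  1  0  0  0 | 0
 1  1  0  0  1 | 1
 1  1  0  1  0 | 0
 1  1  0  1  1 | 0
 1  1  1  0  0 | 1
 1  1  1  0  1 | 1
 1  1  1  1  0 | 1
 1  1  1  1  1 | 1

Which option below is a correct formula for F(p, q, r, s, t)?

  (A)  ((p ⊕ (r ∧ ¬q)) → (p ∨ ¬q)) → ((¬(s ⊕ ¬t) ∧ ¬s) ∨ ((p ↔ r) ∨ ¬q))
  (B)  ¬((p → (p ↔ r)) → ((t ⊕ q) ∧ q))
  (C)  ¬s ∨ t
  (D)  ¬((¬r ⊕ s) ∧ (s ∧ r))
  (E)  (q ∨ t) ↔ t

A

(B) disagrees with F on (0,1,0,0,0) (formula → 0, table → 1); rule it out.
(C) disagrees with F on (0,0,0,1,0) (formula → 0, table → 1); rule it out.
(D) disagrees with F on (0,0,1,1,0) (formula → 0, table → 1); rule it out.
(E) disagrees with F on (0,1,0,0,0) (formula → 0, table → 1); rule it out.
That leaves (A). Evaluating it on every row reproduces the table of F exactly.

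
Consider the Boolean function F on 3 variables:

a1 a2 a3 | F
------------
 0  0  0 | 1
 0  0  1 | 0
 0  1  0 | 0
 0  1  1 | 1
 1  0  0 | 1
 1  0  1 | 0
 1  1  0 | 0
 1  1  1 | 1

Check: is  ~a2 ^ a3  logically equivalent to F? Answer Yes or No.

Check the formula against F row by row:
  a1=0, a2=0, a3=0: formula gives 1, F = 1 ✓
  a1=0, a2=0, a3=1: formula gives 0, F = 0 ✓
  a1=0, a2=1, a3=0: formula gives 0, F = 0 ✓
  a1=0, a2=1, a3=1: formula gives 1, F = 1 ✓
  a1=1, a2=0, a3=0: formula gives 1, F = 1 ✓
  …and likewise for the remaining 3 rows.
Every row agrees, so the formula is equivalent.

Yes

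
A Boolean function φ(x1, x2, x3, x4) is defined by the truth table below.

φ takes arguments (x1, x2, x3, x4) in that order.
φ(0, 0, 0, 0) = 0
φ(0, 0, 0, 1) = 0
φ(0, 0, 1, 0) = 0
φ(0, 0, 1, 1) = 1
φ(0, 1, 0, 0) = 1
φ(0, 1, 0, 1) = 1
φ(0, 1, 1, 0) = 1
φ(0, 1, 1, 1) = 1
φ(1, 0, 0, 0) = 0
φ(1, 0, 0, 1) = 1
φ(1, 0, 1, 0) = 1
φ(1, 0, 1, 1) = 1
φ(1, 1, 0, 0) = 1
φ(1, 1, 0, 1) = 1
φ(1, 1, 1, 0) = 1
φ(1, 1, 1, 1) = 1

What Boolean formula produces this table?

The 0-rows are (0,0,0,0), (0,0,0,1), (0,0,1,0), (1,0,0,0). Take each as a conjunction (¬x1·¬x2·¬x3·¬x4, ¬x1·¬x2·¬x3·x4, ¬x1·¬x2·x3·¬x4, x1·¬x2·¬x3·¬x4), form their disjunction, and complement — that gives a formula that is 1 everywhere φ is.

φ(x1, x2, x3, x4) = NOT ((((((NOT x1 AND NOT x2) AND NOT x3) AND NOT x4) OR (((NOT x1 AND NOT x2) AND NOT x3) AND x4)) OR (((NOT x1 AND NOT x2) AND x3) AND NOT x4)) OR (((x1 AND NOT x2) AND NOT x3) AND NOT x4))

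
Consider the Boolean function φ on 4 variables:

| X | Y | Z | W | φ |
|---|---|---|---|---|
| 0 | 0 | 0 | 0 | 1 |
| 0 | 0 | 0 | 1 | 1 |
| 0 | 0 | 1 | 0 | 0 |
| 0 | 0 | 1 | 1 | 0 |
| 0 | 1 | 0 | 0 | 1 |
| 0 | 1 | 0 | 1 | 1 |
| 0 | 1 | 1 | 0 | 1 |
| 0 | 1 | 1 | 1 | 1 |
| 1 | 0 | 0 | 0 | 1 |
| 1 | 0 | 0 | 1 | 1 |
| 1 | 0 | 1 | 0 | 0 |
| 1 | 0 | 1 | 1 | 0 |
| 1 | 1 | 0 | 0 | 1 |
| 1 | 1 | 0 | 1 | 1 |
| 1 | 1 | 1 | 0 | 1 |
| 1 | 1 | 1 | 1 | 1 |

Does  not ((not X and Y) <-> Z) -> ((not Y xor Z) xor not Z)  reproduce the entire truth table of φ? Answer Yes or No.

Check the formula against φ row by row:
  X=0, Y=0, Z=0, W=0: formula gives 1, φ = 1 ✓
  X=0, Y=0, Z=0, W=1: formula gives 1, φ = 1 ✓
  X=0, Y=0, Z=1, W=0: formula gives 0, φ = 0 ✓
  X=0, Y=0, Z=1, W=1: formula gives 0, φ = 0 ✓
  … (the remaining 12 rows also agree.)
All 16 rows match — the expression computes φ exactly.

Yes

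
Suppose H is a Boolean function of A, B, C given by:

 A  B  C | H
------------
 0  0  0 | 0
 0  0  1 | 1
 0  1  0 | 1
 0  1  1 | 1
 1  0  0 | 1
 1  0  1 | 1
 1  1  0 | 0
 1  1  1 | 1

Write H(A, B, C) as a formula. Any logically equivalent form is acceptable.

H is 0 on only 2 rows — (0,0,0), (1,1,0). Writing each as a minterm (¬A·¬B·¬C, A·B·¬C) and OR-ing them characterizes exactly where H=0, so H is the negation of that disjunction.

H(A, B, C) = ~(((~A & ~B) & ~C) | ((A & B) & ~C))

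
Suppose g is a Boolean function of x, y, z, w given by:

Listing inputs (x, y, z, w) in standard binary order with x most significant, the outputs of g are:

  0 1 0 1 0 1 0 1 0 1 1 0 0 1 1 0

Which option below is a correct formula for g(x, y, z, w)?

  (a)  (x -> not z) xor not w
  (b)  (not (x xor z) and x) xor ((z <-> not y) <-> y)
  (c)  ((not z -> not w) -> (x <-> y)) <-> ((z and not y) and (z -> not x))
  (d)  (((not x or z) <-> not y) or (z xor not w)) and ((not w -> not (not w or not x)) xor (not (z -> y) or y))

a

(b) disagrees with g on (0,0,0,0) (formula → 1, table → 0); rule it out.
(c) disagrees with g on (0,0,0,1) (formula → 0, table → 1); rule it out.
(d) disagrees with g on (0,0,1,0) (formula → 1, table → 0); rule it out.
That leaves (a). Evaluating it on every row reproduces the table of g exactly.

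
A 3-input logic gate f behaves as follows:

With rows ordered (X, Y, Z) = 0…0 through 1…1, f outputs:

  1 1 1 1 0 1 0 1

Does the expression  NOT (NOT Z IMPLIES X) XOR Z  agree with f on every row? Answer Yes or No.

Check the formula against f row by row:
  X=0, Y=0, Z=0: formula gives 1, f = 1 ✓
  X=0, Y=0, Z=1: formula gives 1, f = 1 ✓
  X=0, Y=1, Z=0: formula gives 1, f = 1 ✓
  X=0, Y=1, Z=1: formula gives 1, f = 1 ✓
  X=1, Y=0, Z=0: formula gives 0, f = 0 ✓
  … (the remaining 3 rows also agree.)
All 8 rows match — the expression computes f exactly.

Yes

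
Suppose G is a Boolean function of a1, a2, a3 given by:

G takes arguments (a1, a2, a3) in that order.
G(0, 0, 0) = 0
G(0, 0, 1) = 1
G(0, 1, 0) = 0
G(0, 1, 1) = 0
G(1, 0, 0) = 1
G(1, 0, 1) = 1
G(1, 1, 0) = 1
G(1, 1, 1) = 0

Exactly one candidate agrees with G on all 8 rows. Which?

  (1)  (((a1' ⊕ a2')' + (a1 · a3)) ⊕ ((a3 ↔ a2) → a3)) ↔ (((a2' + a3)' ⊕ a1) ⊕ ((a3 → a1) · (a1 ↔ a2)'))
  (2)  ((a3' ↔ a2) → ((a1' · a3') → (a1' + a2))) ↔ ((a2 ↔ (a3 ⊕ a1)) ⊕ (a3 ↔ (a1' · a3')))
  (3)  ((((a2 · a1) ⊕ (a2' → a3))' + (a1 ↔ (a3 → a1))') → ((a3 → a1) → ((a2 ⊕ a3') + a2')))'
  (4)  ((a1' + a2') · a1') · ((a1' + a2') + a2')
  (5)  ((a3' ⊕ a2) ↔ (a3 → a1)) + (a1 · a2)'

(2) fails at (0,0,0): the formula yields 1, G is 0.
(3) fails at (0,0,1): the formula yields 0, G is 1.
(4) fails at (0,0,0): the formula yields 1, G is 0.
(5) fails at (0,0,0): the formula yields 1, G is 0.
That leaves (1). Evaluating it on every row reproduces the table of G exactly.

1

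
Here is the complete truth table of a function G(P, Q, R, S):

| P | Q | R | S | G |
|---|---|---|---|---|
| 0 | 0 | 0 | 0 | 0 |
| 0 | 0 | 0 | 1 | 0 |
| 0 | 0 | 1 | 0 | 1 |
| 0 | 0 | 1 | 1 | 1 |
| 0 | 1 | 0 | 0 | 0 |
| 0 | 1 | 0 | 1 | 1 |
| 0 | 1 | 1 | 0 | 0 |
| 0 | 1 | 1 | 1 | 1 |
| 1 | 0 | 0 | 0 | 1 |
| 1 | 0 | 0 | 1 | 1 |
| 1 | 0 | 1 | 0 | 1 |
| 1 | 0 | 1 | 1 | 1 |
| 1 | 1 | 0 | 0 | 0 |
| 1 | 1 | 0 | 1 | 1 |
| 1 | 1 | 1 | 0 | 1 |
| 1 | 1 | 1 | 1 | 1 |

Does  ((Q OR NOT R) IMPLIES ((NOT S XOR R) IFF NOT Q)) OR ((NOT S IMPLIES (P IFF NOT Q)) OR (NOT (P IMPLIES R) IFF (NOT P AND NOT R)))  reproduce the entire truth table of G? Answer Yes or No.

Check the formula against G row by row:
  P=0, Q=0, R=0, S=0: formula gives 1, but G = 0 ✗
A single disagreement suffices: at (0,0,0,0) they differ, so the formula does not compute G.

No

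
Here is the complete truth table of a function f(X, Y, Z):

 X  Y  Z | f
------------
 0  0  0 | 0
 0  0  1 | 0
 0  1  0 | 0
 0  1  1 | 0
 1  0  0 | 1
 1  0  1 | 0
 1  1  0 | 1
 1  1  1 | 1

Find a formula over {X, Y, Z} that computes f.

f=1 on 3 inputs: (1,0,0), (1,1,0), (1,1,1). Reading each as a conjunction of literals (X·¬Y·¬Z, X·Y·¬Z, X·Y·Z) and taking the OR gives the canonical DNF.

f(X, Y, Z) = (((X ∧ ¬Y) ∧ ¬Z) ∨ ((X ∧ Y) ∧ ¬Z)) ∨ ((X ∧ Y) ∧ Z)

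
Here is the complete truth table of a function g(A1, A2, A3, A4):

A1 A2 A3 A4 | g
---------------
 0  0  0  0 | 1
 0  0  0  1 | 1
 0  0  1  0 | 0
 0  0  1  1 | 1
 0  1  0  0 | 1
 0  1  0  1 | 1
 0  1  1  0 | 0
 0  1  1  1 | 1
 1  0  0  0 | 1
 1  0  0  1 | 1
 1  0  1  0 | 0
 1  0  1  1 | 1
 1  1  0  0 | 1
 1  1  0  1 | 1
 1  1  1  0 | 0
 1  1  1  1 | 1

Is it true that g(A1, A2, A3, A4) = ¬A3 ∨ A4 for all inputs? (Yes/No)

Yes

Check the formula against g row by row:
  A1=0, A2=0, A3=0, A4=0: formula gives 1, g = 1 ✓
  A1=0, A2=0, A3=0, A4=1: formula gives 1, g = 1 ✓
  A1=0, A2=0, A3=1, A4=0: formula gives 0, g = 0 ✓
  A1=0, A2=0, A3=1, A4=1: formula gives 1, g = 1 ✓
  … (the remaining 12 rows also agree.)
Every row agrees, so the formula is equivalent.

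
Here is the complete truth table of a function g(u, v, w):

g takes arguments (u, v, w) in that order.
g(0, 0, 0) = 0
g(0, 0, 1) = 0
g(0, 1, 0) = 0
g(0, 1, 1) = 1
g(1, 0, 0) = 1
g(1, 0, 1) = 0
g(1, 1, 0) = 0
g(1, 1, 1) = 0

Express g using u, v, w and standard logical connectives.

g(u, v, w) = ((not u and v) and w) or ((u and not v) and not w)

g=1 on 2 inputs: (0,1,1), (1,0,0). Reading each as a conjunction of literals (¬u·v·w, u·¬v·¬w) and taking the OR gives the canonical DNF.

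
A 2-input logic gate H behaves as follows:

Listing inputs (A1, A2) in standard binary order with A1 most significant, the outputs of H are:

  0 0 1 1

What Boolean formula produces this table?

H=1 on 2 inputs: (1,0), (1,1). Reading each as a conjunction of literals (A1·¬A2, A1·A2) and taking the OR gives the canonical DNF.

H(A1, A2) = (A1 · A2') + (A1 · A2)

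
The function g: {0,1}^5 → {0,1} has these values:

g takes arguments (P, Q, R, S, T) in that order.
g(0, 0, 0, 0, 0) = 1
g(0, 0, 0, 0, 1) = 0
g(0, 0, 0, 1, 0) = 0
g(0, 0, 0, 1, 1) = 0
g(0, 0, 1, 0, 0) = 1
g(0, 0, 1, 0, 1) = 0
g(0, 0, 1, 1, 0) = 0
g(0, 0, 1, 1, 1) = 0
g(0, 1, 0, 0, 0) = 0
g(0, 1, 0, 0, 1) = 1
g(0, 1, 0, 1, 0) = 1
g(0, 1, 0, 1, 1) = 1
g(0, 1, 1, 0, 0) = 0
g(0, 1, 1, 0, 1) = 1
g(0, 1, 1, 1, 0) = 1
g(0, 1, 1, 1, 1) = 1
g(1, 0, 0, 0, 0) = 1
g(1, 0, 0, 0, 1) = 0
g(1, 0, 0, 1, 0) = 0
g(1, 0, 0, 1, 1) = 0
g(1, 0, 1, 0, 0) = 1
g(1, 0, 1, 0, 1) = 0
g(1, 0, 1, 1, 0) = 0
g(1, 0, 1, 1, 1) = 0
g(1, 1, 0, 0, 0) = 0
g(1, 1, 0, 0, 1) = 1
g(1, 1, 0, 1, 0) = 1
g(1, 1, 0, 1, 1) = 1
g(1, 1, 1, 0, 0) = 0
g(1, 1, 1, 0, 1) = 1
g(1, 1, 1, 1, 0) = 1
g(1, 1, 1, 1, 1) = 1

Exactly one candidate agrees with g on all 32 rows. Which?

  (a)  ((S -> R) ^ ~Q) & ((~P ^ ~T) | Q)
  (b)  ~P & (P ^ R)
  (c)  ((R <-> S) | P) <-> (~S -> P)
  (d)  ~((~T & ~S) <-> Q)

d

(a) fails at (0,0,0,0,0): the formula yields 0, g is 1.
(b) fails at (0,0,0,0,0): the formula yields 0, g is 1.
(c) fails at (0,0,0,0,0): the formula yields 0, g is 1.
Only (d) survives; checking it on all 32 rows confirms it matches g.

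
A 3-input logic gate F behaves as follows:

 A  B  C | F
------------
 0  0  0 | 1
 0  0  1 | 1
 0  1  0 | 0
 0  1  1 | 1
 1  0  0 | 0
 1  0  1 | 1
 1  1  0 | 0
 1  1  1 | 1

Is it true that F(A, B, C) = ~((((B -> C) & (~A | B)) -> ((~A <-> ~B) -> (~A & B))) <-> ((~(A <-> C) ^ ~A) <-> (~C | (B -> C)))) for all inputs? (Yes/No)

Evaluate ~((((B -> C) & (~A | B)) -> ((~A <-> ~B) -> (~A & B))) <-> ((~(A <-> C) ^ ~A) <-> (~C | (B -> C)))) on each row and compare to F:
  A=0, B=0, C=0: formula gives 1, F = 1 ✓
  A=0, B=0, C=1: formula gives 0, but F = 1 ✗
Since they disagree at (0,0,1), the expression is not a correct formula for F.

No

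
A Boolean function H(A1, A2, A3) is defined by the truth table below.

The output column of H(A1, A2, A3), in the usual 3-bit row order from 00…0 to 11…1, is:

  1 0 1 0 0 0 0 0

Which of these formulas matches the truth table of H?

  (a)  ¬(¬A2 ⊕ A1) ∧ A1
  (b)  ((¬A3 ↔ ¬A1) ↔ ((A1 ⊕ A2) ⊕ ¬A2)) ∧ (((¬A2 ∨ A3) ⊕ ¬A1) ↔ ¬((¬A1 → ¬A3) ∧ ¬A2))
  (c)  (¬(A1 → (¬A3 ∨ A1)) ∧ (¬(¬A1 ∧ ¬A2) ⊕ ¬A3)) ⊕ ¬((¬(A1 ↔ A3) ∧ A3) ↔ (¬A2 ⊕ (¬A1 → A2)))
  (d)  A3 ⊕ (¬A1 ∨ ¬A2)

(a): at (0,0,0) it gives 0, but H = 1 — eliminated.
(c): at (1,1,0) it gives 1, but H = 0 — eliminated.
(d): at (1,0,0) it gives 1, but H = 0 — eliminated.
(b) is the remaining candidate, and it agrees with H on all 8 inputs.

b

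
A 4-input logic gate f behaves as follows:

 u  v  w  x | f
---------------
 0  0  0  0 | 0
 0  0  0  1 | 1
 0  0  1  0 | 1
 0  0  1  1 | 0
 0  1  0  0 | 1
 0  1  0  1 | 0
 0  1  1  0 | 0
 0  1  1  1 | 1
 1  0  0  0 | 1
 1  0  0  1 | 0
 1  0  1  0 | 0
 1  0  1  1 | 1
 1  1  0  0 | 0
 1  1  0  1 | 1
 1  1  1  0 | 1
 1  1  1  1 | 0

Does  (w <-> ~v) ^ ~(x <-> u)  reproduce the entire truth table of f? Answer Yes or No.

Yes

Test each input against both f and the formula:
  u=0, v=0, w=0, x=0: formula gives 0, f = 0 ✓
  u=0, v=0, w=0, x=1: formula gives 1, f = 1 ✓
  u=0, v=0, w=1, x=0: formula gives 1, f = 1 ✓
  u=0, v=0, w=1, x=1: formula gives 0, f = 0 ✓
  … (the remaining 12 rows also agree.)
No disagreement on any input; they are logically equivalent.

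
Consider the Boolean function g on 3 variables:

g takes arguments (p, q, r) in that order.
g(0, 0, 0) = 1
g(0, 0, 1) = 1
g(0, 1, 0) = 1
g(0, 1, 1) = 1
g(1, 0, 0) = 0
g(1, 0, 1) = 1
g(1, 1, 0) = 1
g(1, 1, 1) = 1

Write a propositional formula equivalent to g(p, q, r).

Only row (1,0,0) gives 0. So g is 1 everywhere except there — the complement of the minterm p·¬q·¬r.

g(p, q, r) = ¬((p ∧ ¬q) ∧ ¬r)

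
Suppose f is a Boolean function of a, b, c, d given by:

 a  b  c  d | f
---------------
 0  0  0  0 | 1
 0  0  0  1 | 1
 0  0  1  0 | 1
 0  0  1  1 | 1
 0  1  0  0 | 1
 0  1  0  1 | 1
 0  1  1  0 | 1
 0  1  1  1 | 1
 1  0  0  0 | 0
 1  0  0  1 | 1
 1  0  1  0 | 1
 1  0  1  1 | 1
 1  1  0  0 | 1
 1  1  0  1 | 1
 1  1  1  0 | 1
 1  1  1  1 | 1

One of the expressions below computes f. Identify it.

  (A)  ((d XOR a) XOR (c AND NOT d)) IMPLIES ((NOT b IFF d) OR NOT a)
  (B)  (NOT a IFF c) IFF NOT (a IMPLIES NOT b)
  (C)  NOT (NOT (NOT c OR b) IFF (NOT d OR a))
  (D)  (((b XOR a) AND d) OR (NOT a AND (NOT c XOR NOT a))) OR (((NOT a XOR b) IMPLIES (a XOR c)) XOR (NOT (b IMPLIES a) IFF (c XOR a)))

(B) fails at (0,0,1,0): the formula yields 0, f is 1.
(C) fails at (0,0,0,1): the formula yields 0, f is 1.
(D) fails at (1,0,0,0): the formula yields 1, f is 0.
That leaves (A). Evaluating it on every row reproduces the table of f exactly.

A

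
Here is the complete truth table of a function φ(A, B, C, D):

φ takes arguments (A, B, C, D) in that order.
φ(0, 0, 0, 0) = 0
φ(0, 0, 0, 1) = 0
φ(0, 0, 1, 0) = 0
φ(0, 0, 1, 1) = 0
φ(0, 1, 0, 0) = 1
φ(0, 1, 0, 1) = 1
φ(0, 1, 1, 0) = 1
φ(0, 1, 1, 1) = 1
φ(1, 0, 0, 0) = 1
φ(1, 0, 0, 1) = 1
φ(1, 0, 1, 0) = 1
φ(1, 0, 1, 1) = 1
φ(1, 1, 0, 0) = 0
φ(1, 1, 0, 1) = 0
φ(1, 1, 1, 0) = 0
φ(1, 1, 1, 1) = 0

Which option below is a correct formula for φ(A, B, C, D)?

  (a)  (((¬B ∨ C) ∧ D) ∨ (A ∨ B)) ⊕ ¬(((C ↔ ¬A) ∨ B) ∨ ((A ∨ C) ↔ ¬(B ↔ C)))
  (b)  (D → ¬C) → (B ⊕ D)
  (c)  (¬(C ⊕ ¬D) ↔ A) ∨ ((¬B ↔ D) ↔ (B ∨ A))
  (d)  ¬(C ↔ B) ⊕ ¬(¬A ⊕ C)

(a) disagrees with φ on (0,0,0,1) (formula → 1, table → 0); rule it out.
(b) disagrees with φ on (0,0,0,1) (formula → 1, table → 0); rule it out.
(c) disagrees with φ on (0,0,0,0) (formula → 1, table → 0); rule it out.
That leaves (d). Evaluating it on every row reproduces the table of φ exactly.

d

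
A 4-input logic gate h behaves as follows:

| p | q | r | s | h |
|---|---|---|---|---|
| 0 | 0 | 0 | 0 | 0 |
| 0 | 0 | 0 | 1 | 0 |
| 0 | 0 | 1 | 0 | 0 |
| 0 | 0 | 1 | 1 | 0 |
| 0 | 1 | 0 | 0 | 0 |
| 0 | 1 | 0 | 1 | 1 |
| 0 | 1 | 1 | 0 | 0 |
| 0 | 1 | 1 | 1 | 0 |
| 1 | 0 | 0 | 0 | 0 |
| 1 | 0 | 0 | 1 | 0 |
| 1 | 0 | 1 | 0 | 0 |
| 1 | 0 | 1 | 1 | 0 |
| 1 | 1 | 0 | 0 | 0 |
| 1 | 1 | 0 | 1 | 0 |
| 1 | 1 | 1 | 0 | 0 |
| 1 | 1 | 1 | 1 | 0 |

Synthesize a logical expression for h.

Only row (0,1,0,1) gives 1. That row's minterm ¬p·q·¬r·s is h directly.

h(p, q, r, s) = ((not p and q) and not r) and s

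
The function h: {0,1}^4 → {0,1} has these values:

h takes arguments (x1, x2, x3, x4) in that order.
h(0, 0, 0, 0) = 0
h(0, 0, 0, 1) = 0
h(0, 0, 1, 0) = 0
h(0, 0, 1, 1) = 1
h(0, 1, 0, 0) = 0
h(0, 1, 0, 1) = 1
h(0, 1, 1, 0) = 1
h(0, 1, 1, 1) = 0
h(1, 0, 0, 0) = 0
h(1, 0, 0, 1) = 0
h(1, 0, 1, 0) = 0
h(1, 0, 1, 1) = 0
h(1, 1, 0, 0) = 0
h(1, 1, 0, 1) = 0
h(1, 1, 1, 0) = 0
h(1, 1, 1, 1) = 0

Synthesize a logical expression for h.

Collect the rows where h=1 — (0,0,1,1), (0,1,0,1), (0,1,1,0) — and write one minterm per row: ¬x1·¬x2·x3·x4, ¬x1·x2·¬x3·x4, ¬x1·x2·x3·¬x4. Their union (logical OR) reproduces the table exactly.

h(x1, x2, x3, x4) = ((((¬x1 ∧ ¬x2) ∧ x3) ∧ x4) ∨ (((¬x1 ∧ x2) ∧ ¬x3) ∧ x4)) ∨ (((¬x1 ∧ x2) ∧ x3) ∧ ¬x4)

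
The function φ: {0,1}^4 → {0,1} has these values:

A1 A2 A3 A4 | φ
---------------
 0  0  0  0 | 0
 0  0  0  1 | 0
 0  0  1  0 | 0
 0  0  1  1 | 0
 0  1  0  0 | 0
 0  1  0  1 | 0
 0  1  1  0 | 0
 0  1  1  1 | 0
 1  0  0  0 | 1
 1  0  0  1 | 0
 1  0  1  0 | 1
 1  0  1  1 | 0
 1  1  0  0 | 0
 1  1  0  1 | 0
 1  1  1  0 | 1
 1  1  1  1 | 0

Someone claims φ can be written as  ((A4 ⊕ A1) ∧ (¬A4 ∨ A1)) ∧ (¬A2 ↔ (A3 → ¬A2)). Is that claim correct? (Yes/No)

Yes

Test each input against both φ and the formula:
  A1=0, A2=0, A3=0, A4=0: formula gives 0, φ = 0 ✓
  A1=0, A2=0, A3=0, A4=1: formula gives 0, φ = 0 ✓
  A1=0, A2=0, A3=1, A4=0: formula gives 0, φ = 0 ✓
  A1=0, A2=0, A3=1, A4=1: formula gives 0, φ = 0 ✓
  …and likewise for the remaining 12 rows.
Every row agrees, so the formula is equivalent.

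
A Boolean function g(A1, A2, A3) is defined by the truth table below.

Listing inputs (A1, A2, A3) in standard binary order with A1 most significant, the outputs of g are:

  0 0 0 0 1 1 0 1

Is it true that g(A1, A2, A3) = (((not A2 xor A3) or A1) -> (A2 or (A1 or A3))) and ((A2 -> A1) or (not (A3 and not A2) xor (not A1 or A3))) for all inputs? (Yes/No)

No

Evaluate (((not A2 xor A3) or A1) -> (A2 or (A1 or A3))) and ((A2 -> A1) or (not (A3 and not A2) xor (not A1 or A3))) on each row and compare to g:
  A1=0, A2=0, A3=0: formula gives 0, g = 0 ✓
  A1=0, A2=0, A3=1: formula gives 1, but g = 0 ✗
Row (0,0,1) is a counterexample, so the formula is not equivalent to g.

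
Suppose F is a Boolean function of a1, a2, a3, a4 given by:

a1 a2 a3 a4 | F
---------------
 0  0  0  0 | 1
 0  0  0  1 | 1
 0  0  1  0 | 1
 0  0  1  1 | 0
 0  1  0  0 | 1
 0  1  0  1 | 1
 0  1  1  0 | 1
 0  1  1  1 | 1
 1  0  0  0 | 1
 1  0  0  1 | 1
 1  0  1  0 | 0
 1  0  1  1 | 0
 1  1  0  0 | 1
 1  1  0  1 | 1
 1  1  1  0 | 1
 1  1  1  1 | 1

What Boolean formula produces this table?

F(a1, a2, a3, a4) = NOT (((((NOT a1 AND NOT a2) AND a3) AND a4) OR (((a1 AND NOT a2) AND a3) AND NOT a4)) OR (((a1 AND NOT a2) AND a3) AND a4))

There are just 3 zero rows: (0,0,1,1), (1,0,1,0), (1,0,1,1). Their minterms are ¬a1·¬a2·a3·a4, a1·¬a2·a3·¬a4, a1·¬a2·a3·a4; the OR of those covers precisely the 0-outputs, and negating it yields F.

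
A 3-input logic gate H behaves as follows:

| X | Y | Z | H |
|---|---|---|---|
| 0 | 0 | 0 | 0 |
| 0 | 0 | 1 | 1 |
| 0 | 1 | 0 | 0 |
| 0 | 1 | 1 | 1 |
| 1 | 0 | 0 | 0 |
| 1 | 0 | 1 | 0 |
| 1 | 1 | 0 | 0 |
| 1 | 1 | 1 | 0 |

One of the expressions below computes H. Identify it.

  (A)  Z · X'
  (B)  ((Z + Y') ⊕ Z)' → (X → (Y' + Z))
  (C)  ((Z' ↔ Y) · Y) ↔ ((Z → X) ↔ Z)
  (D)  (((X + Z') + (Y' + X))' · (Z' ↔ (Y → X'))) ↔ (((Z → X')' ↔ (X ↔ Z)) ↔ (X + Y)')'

(B): at (0,0,0) it gives 1, but H = 0 — eliminated.
(C): at (0,0,0) it gives 1, but H = 0 — eliminated.
(D): at (0,1,0) it gives 1, but H = 0 — eliminated.
That leaves (A). Evaluating it on every row reproduces the table of H exactly.

A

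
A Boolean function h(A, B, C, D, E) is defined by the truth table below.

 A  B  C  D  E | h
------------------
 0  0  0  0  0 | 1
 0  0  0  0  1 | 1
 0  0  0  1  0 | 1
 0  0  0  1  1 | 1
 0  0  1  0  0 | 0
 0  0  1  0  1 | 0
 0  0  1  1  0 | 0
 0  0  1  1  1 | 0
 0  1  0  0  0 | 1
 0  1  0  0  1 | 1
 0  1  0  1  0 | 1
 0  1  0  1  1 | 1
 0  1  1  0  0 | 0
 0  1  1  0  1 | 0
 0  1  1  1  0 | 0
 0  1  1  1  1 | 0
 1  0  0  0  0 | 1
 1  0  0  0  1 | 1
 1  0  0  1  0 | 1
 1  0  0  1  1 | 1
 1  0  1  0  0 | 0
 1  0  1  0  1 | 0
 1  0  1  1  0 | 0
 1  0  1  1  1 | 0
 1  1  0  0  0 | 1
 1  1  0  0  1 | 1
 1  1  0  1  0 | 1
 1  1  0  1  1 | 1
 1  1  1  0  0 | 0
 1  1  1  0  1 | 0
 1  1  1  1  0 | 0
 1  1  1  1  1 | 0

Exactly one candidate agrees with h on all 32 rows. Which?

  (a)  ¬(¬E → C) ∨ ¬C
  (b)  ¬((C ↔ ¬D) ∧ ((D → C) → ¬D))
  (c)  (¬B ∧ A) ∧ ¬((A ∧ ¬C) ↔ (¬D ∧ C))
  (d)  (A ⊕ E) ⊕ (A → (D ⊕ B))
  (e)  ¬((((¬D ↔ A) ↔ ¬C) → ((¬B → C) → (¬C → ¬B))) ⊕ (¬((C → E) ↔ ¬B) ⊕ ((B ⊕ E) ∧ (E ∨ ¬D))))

(b) fails at (0,0,0,1,0): the formula yields 0, h is 1.
(c) fails at (0,0,0,0,0): the formula yields 0, h is 1.
(d) fails at (0,0,0,0,1): the formula yields 0, h is 1.
(e) fails at (0,0,0,0,0): the formula yields 0, h is 1.
Only (a) survives; checking it on all 32 rows confirms it matches h.

a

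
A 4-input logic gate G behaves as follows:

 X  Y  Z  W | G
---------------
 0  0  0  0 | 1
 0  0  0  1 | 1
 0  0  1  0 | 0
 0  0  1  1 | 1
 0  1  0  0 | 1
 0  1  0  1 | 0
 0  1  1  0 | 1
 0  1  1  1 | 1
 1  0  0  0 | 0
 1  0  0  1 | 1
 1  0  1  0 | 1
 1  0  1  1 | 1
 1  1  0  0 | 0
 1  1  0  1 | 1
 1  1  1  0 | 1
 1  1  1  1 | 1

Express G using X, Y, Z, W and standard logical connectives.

There are just 4 zero rows: (0,0,1,0), (0,1,0,1), (1,0,0,0), (1,1,0,0). Their minterms are ¬X·¬Y·Z·¬W, ¬X·Y·¬Z·W, X·¬Y·¬Z·¬W, X·Y·¬Z·¬W; the OR of those covers precisely the 0-outputs, and negating it yields G.

G(X, Y, Z, W) = ~((((((~X & ~Y) & Z) & ~W) | (((~X & Y) & ~Z) & W)) | (((X & ~Y) & ~Z) & ~W)) | (((X & Y) & ~Z) & ~W))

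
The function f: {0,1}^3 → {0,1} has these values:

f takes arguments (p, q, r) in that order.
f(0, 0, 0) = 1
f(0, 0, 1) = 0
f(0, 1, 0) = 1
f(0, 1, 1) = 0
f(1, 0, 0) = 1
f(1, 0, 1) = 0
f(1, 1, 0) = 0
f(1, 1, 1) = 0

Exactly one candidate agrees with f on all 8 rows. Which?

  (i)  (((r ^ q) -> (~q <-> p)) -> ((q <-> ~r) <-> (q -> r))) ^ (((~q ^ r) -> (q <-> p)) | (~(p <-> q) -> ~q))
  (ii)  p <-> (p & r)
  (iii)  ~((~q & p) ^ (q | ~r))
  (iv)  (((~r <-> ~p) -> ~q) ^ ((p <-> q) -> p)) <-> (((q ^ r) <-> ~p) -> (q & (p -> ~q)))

iv

(i): at (1,1,1) it gives 1, but f = 0 — eliminated.
(ii): at (0,0,1) it gives 1, but f = 0 — eliminated.
(iii): at (0,0,0) it gives 0, but f = 1 — eliminated.
That leaves (iv). Evaluating it on every row reproduces the table of f exactly.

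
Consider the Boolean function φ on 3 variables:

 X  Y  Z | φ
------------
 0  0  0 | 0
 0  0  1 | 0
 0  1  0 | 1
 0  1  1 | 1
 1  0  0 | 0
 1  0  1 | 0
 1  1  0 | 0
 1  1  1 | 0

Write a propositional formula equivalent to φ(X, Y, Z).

φ(X, Y, Z) = ((~X & Y) & ~Z) | ((~X & Y) & Z)

φ=1 on 2 inputs: (0,1,0), (0,1,1). Reading each as a conjunction of literals (¬X·Y·¬Z, ¬X·Y·Z) and taking the OR gives the canonical DNF.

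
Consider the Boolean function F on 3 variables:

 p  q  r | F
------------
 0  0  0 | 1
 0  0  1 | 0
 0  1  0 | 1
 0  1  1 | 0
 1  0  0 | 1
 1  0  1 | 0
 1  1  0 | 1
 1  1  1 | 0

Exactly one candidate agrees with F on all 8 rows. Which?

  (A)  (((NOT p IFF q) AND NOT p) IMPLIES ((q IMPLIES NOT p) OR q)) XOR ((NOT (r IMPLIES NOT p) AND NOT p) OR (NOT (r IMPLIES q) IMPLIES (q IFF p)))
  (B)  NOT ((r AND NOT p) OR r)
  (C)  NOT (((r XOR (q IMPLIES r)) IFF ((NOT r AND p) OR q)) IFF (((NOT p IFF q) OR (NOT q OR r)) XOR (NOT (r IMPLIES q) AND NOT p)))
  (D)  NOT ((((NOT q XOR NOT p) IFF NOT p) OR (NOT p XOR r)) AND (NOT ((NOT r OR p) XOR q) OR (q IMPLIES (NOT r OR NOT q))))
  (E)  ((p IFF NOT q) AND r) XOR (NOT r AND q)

B

(A): at (0,0,0) it gives 0, but F = 1 — eliminated.
(C): at (0,0,1) it gives 1, but F = 0 — eliminated.
(D): at (0,0,0) it gives 0, but F = 1 — eliminated.
(E): at (0,0,0) it gives 0, but F = 1 — eliminated.
Only (B) survives; checking it on all 8 rows confirms it matches F.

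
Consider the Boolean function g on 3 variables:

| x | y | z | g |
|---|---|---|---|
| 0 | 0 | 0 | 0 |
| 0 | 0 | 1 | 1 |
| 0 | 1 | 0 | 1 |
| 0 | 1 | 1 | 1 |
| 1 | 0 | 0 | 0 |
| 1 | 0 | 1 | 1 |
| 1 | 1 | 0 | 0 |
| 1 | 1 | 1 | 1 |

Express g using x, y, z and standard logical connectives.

There are just 3 zero rows: (0,0,0), (1,0,0), (1,1,0). Their minterms are ¬x·¬y·¬z, x·¬y·¬z, x·y·¬z; the OR of those covers precisely the 0-outputs, and negating it yields g.

g(x, y, z) = not ((((not x and not y) and not z) or ((x and not y) and not z)) or ((x and y) and not z))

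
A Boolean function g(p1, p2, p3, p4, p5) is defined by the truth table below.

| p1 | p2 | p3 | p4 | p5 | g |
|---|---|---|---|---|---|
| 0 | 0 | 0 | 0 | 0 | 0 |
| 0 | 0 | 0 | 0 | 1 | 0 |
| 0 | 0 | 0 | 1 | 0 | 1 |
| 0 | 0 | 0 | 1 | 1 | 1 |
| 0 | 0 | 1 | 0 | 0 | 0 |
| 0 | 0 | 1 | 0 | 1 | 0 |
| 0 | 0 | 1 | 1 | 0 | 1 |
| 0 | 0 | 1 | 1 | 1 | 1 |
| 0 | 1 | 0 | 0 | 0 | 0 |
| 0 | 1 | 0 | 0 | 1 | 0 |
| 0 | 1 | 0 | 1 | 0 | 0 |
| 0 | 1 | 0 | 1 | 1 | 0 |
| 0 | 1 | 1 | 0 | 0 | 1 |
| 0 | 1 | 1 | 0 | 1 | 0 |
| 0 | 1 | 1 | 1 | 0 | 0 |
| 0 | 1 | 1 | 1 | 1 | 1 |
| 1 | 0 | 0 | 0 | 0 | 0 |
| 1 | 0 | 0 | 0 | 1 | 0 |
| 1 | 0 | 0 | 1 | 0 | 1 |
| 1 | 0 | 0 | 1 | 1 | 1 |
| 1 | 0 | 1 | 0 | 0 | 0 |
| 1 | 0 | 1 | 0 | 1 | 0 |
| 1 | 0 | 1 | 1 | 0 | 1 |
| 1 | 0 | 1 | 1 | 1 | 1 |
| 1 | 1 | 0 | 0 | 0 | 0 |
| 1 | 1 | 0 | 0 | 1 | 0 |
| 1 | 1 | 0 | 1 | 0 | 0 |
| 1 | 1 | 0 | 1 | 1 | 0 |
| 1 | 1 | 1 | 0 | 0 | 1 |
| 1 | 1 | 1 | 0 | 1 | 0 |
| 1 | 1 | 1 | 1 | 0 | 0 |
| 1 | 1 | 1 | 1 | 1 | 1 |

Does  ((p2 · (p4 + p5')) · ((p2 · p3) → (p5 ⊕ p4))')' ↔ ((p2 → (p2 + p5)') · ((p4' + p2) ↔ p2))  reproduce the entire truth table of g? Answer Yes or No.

Test each input against both g and the formula:
  p1=0, p2=0, p3=0, p4=0, p5=0: formula gives 0, g = 0 ✓
  p1=0, p2=0, p3=0, p4=0, p5=1: formula gives 0, g = 0 ✓
  p1=0, p2=0, p3=0, p4=1, p5=0: formula gives 1, g = 1 ✓
  p1=0, p2=0, p3=0, p4=1, p5=1: formula gives 1, g = 1 ✓
  …and likewise for the remaining 28 rows.
Every row agrees, so the formula is equivalent.

Yes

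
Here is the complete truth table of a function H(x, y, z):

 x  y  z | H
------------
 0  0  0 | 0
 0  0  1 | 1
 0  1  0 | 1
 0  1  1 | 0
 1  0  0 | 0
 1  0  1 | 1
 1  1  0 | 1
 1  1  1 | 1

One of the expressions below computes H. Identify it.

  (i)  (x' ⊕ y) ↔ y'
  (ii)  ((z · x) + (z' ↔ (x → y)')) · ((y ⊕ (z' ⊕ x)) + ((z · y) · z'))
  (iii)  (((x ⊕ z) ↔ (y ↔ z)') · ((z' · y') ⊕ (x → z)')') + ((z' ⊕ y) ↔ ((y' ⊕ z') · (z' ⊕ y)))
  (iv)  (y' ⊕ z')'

iii

(i) disagrees with H on (0,0,0) (formula → 1, table → 0); rule it out.
(ii) disagrees with H on (0,0,1) (formula → 0, table → 1); rule it out.
(iv) disagrees with H on (0,0,0) (formula → 1, table → 0); rule it out.
(iii) is the remaining candidate, and it agrees with H on all 8 inputs.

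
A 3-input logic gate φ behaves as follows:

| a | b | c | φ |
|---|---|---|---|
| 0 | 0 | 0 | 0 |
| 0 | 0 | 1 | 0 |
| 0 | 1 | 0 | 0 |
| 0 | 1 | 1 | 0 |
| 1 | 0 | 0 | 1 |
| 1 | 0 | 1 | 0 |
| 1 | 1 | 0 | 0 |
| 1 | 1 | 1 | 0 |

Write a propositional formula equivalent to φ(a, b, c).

φ is 1 on exactly one input, (1,0,0), whose minterm is a·¬b·¬c. So φ is just that conjunction.

φ(a, b, c) = (a AND NOT b) AND NOT c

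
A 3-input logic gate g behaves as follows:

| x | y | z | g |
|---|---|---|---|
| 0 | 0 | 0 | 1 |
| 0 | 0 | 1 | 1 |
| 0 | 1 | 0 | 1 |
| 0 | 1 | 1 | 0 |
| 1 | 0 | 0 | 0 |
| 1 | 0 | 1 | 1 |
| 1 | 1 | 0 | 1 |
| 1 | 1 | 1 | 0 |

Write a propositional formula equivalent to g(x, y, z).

g is 0 on only 3 rows — (0,1,1), (1,0,0), (1,1,1). Writing each as a minterm (¬x·y·z, x·¬y·¬z, x·y·z) and OR-ing them characterizes exactly where g=0, so g is the negation of that disjunction.

g(x, y, z) = ~((((~x & y) & z) | ((x & ~y) & ~z)) | ((x & y) & z))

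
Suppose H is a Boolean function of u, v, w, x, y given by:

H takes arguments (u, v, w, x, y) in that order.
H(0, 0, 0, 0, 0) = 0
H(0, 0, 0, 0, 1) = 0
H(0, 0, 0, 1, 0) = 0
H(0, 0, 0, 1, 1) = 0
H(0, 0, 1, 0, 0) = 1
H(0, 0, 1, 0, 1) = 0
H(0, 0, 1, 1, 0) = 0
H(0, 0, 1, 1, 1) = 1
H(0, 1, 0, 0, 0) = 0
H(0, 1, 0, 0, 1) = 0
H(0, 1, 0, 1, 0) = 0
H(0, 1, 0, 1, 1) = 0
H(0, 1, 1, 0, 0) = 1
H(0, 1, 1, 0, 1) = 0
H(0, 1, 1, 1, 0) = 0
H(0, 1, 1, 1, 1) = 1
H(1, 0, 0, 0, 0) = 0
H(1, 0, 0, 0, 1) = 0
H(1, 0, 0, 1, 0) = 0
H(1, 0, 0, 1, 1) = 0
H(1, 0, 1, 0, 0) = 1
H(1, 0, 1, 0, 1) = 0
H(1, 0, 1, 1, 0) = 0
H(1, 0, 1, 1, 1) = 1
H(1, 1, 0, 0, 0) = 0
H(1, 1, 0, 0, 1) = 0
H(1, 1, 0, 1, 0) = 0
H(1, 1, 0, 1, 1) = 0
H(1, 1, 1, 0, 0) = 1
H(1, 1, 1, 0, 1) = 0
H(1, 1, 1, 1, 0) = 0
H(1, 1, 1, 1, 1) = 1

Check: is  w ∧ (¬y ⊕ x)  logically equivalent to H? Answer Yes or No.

Test each input against both H and the formula:
  u=0, v=0, w=0, x=0, y=0: formula gives 0, H = 0 ✓
  u=0, v=0, w=0, x=0, y=1: formula gives 0, H = 0 ✓
  u=0, v=0, w=0, x=1, y=0: formula gives 0, H = 0 ✓
  u=0, v=0, w=0, x=1, y=1: formula gives 0, H = 0 ✓
  …and likewise for the remaining 28 rows.
Every row agrees, so the formula is equivalent.

Yes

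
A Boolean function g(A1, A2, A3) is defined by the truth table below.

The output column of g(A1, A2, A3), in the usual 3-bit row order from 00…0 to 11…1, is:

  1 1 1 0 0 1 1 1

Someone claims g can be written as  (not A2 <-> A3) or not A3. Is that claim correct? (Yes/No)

Test each input against both g and the formula:
  A1=0, A2=0, A3=0: formula gives 1, g = 1 ✓
  A1=0, A2=0, A3=1: formula gives 1, g = 1 ✓
  A1=0, A2=1, A3=0: formula gives 1, g = 1 ✓
  A1=0, A2=1, A3=1: formula gives 0, g = 0 ✓
  A1=1, A2=0, A3=0: formula gives 1, but g = 0 ✗
Since they disagree at (1,0,0), the expression is not a correct formula for g.

No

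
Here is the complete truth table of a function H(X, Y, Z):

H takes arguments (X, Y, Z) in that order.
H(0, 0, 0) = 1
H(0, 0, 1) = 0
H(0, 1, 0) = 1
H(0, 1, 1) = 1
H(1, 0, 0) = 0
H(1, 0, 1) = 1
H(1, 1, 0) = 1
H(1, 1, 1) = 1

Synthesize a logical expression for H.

H(X, Y, Z) = ~(((~X & ~Y) & Z) | ((X & ~Y) & ~Z))

H is 0 on only 2 rows — (0,0,1), (1,0,0). Writing each as a minterm (¬X·¬Y·Z, X·¬Y·¬Z) and OR-ing them characterizes exactly where H=0, so H is the negation of that disjunction.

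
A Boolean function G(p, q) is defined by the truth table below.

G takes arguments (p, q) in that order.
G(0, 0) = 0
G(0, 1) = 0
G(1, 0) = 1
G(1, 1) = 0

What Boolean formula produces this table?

1 only at (1,0): p AND NOT q.

G(p, q) = p · q'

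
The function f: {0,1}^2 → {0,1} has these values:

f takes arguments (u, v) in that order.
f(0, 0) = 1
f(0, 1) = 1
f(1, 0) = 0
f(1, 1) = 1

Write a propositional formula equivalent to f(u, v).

f(u, v) = u → v

This is u → v (false only at 1,0).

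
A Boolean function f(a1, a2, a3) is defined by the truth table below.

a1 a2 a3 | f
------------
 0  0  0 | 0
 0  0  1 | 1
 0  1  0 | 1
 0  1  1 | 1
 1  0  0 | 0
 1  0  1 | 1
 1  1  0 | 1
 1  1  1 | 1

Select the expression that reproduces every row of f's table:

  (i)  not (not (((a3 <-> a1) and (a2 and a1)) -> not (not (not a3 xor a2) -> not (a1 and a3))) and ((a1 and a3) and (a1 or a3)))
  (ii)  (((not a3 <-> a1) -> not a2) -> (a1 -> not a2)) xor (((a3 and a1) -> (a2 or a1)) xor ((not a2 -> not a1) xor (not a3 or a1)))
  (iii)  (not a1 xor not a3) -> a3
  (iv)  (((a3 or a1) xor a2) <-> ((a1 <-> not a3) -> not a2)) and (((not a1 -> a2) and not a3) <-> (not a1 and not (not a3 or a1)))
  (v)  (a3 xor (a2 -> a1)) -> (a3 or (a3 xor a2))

v

(i) disagrees with f on (0,0,0) (formula → 1, table → 0); rule it out.
(ii) disagrees with f on (0,1,0) (formula → 0, table → 1); rule it out.
(iii) disagrees with f on (0,0,0) (formula → 1, table → 0); rule it out.
(iv) disagrees with f on (0,0,1) (formula → 0, table → 1); rule it out.
That leaves (v). Evaluating it on every row reproduces the table of f exactly.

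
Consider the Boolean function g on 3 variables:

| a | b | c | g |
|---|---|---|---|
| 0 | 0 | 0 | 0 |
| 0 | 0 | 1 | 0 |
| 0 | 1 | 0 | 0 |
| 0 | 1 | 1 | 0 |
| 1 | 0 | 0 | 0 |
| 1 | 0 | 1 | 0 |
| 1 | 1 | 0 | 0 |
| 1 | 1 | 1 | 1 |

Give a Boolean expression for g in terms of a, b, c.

g(a, b, c) = (a ∧ b) ∧ c

The output is 1 only when every input is 1 — the AND of all inputs.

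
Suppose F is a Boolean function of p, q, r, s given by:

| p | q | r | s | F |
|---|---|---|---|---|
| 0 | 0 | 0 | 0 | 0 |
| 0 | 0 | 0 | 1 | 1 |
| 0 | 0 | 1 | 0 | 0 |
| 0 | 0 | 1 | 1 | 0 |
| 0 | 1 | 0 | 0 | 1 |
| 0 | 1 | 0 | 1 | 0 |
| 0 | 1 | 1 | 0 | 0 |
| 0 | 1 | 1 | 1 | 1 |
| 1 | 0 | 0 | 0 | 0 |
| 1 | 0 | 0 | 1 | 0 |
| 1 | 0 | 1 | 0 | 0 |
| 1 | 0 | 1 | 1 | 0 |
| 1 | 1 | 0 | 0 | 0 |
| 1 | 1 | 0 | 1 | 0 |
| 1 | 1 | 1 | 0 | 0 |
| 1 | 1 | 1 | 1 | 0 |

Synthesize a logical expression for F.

Collect the rows where F=1 — (0,0,0,1), (0,1,0,0), (0,1,1,1) — and write one minterm per row: ¬p·¬q·¬r·s, ¬p·q·¬r·¬s, ¬p·q·r·s. Their union (logical OR) reproduces the table exactly.

F(p, q, r, s) = ((((NOT p AND NOT q) AND NOT r) AND s) OR (((NOT p AND q) AND NOT r) AND NOT s)) OR (((NOT p AND q) AND r) AND s)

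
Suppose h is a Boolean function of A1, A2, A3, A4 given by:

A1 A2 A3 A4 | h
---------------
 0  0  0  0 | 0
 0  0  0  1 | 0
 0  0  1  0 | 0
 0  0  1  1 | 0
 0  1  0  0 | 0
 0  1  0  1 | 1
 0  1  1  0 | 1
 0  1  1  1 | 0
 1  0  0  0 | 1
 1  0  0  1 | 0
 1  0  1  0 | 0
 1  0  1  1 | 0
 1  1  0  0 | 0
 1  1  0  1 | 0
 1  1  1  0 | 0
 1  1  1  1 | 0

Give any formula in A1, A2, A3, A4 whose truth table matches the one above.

h(A1, A2, A3, A4) = ((((not A1 and A2) and not A3) and A4) or (((not A1 and A2) and A3) and not A4)) or (((A1 and not A2) and not A3) and not A4)

Collect the rows where h=1 — (0,1,0,1), (0,1,1,0), (1,0,0,0) — and write one minterm per row: ¬A1·A2·¬A3·A4, ¬A1·A2·A3·¬A4, A1·¬A2·¬A3·¬A4. Their union (logical OR) reproduces the table exactly.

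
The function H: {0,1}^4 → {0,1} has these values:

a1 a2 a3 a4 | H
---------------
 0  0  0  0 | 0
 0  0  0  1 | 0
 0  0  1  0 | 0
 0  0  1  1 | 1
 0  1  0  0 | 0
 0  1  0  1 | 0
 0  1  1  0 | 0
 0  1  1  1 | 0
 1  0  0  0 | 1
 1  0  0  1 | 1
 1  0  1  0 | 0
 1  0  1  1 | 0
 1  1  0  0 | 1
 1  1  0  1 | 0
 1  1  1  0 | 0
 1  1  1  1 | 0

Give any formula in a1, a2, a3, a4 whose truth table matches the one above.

The 1-rows are (0,0,1,1), (1,0,0,0), (1,0,0,1), (1,1,0,0). Each contributes one minterm — ¬a1·¬a2·a3·a4; a1·¬a2·¬a3·¬a4; a1·¬a2·¬a3·a4; a1·a2·¬a3·¬a4 — and their disjunction is a sum-of-products form of H.

H(a1, a2, a3, a4) = (((((¬a1 ∧ ¬a2) ∧ a3) ∧ a4) ∨ (((a1 ∧ ¬a2) ∧ ¬a3) ∧ ¬a4)) ∨ (((a1 ∧ ¬a2) ∧ ¬a3) ∧ a4)) ∨ (((a1 ∧ a2) ∧ ¬a3) ∧ ¬a4)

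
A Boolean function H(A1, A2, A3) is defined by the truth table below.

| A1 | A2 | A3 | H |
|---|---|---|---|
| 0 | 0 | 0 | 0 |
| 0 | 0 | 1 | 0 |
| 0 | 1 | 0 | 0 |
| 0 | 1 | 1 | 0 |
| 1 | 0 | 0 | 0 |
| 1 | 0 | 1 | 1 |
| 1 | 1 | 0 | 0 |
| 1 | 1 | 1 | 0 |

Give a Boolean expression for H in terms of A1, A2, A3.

Only row (1,0,1) gives 1. That row's minterm A1·¬A2·A3 is H directly.

H(A1, A2, A3) = (A1 and not A2) and A3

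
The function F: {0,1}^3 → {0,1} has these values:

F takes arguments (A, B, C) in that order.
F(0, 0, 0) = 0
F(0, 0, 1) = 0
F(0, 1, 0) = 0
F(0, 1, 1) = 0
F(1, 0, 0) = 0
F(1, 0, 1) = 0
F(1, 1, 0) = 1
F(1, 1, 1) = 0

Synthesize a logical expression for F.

F(A, B, C) = (A and B) and not C

Only row (1,1,0) gives 1. That row's minterm A·B·¬C is F directly.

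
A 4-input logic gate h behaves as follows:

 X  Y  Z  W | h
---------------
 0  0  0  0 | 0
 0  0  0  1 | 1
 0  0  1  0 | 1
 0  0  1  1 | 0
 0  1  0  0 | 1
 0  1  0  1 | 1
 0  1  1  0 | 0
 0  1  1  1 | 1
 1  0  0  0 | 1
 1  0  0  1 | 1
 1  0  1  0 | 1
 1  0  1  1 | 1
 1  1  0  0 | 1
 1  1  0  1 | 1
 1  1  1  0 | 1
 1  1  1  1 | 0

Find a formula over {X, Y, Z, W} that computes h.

There are just 4 zero rows: (0,0,0,0), (0,0,1,1), (0,1,1,0), (1,1,1,1). Their minterms are ¬X·¬Y·¬Z·¬W, ¬X·¬Y·Z·W, ¬X·Y·Z·¬W, X·Y·Z·W; the OR of those covers precisely the 0-outputs, and negating it yields h.

h(X, Y, Z, W) = ((((((X' · Y') · Z') · W') + (((X' · Y') · Z) · W)) + (((X' · Y) · Z) · W')) + (((X · Y) · Z) · W))'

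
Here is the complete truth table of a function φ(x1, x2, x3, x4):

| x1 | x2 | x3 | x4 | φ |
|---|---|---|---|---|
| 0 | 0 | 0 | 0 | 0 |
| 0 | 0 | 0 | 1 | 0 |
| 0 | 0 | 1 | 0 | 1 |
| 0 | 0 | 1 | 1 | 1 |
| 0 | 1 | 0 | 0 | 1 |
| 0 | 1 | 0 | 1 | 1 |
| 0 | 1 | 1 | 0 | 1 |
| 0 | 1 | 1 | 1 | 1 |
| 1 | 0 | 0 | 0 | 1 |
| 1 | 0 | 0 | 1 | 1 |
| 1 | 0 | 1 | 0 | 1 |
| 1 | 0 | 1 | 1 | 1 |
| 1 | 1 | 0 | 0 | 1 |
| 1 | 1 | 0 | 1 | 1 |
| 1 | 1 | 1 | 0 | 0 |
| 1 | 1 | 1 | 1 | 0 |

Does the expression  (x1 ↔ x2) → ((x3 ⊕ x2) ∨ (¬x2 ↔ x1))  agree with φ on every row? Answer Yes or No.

Check the formula against φ row by row:
  x1=0, x2=0, x3=0, x4=0: formula gives 0, φ = 0 ✓
  x1=0, x2=0, x3=0, x4=1: formula gives 0, φ = 0 ✓
  x1=0, x2=0, x3=1, x4=0: formula gives 1, φ = 1 ✓
  x1=0, x2=0, x3=1, x4=1: formula gives 1, φ = 1 ✓
  …and likewise for the remaining 12 rows.
Every row agrees, so the formula is equivalent.

Yes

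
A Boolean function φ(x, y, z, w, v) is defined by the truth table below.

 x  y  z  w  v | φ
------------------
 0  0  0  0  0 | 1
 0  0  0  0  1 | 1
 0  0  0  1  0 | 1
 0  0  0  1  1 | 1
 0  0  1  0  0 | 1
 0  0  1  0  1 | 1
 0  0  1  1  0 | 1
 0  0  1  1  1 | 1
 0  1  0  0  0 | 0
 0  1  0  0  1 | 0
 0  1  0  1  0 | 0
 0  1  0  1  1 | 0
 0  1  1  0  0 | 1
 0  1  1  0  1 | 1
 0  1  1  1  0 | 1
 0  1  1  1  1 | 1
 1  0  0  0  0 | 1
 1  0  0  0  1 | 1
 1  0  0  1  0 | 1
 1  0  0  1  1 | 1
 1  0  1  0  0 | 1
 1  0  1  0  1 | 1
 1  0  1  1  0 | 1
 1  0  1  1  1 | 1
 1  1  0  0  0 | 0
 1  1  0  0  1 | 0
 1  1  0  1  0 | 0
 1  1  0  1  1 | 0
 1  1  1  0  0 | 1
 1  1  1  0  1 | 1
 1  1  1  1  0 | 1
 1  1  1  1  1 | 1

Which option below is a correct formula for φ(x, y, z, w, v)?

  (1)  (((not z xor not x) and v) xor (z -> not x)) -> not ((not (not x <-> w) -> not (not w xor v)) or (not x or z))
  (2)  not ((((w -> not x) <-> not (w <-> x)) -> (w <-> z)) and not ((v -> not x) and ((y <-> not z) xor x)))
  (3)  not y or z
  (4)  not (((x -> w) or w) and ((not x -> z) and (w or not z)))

(1): at (0,0,0,0,0) it gives 0, but φ = 1 — eliminated.
(2): at (0,0,0,0,0) it gives 0, but φ = 1 — eliminated.
(4): at (0,0,1,1,0) it gives 0, but φ = 1 — eliminated.
That leaves (3). Evaluating it on every row reproduces the table of φ exactly.

3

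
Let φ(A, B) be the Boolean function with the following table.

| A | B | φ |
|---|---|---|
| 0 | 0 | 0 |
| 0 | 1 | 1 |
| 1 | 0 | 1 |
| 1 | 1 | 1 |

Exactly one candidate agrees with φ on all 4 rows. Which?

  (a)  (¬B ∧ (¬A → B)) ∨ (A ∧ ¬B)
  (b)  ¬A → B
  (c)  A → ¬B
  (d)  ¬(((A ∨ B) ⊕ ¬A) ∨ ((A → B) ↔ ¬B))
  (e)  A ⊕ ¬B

(a): at (0,1) it gives 0, but φ = 1 — eliminated.
(c): at (0,0) it gives 1, but φ = 0 — eliminated.
(d): at (1,0) it gives 0, but φ = 1 — eliminated.
(e): at (0,0) it gives 1, but φ = 0 — eliminated.
That leaves (b). Evaluating it on every row reproduces the table of φ exactly.

b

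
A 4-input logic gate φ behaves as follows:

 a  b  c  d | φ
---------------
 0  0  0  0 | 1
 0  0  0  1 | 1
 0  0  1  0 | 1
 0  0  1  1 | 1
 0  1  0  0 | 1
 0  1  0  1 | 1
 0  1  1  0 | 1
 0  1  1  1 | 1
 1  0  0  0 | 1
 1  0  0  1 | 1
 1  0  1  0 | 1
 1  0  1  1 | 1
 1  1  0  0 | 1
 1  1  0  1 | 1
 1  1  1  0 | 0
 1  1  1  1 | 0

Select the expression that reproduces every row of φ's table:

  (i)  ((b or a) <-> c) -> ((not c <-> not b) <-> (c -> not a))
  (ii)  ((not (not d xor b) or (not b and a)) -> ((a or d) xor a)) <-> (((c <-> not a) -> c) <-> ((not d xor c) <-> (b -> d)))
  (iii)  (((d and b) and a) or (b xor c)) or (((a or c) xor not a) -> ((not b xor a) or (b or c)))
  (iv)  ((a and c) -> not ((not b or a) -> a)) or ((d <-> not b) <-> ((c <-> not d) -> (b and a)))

i

(ii): at (0,0,0,1) it gives 0, but φ = 1 — eliminated.
(iii): at (1,0,0,0) it gives 0, but φ = 1 — eliminated.
(iv): at (1,1,1,0) it gives 1, but φ = 0 — eliminated.
(i) is the remaining candidate, and it agrees with φ on all 16 inputs.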